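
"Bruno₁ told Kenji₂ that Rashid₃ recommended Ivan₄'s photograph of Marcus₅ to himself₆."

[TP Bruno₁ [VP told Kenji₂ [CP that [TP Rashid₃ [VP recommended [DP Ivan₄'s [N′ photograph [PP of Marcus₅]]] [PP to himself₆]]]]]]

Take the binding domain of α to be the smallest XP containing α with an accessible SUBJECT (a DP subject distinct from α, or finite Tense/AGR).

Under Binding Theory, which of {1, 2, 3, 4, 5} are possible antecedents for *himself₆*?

*himself* is an anaphor, so Principle A applies: it must be bound in its binding domain.
Binding domain of *himself₆*: the embedded TP, whose subject is Rashid₃.
*Bruno₁* c-commands the anaphor but is outside its binding domain → cannot satisfy Principle A.
*Kenji₂* c-commands the anaphor but is outside its binding domain → cannot satisfy Principle A.
*Rashid₃* c-commands the anaphor within its binding domain → licit binder.
*Ivan₄* does not c-command the anaphor → cannot bind it.
*Marcus₅* does not c-command the anaphor → cannot bind it.

{3}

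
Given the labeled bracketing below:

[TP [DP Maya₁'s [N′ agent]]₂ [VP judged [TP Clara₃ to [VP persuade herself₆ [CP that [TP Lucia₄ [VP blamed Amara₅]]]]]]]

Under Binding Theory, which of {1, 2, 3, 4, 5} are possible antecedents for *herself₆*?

*herself* is an anaphor, so Principle A applies: it must be bound in its binding domain.
Binding domain of *herself₆*: the embedded TP, whose subject is Clara₃.
*Maya₁* does not c-command the anaphor → cannot bind it.
*[Maya₁'s agent]₂* c-commands the anaphor but is outside its binding domain → cannot satisfy Principle A.
*Clara₃* c-commands the anaphor within its binding domain → licit binder.
*Lucia₄* does not c-command the anaphor → cannot bind it.
*Amara₅* does not c-command the anaphor → cannot bind it.

{3}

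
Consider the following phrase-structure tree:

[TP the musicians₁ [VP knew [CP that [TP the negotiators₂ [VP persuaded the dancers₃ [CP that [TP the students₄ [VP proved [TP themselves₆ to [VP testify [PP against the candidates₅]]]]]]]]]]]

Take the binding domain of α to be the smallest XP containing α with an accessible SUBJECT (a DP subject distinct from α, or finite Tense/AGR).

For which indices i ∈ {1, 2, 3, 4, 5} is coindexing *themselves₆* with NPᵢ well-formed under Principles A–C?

*themselves* is an anaphor, so Principle A applies: it must be bound in its binding domain.
Binding domain of *themselves₆*: the embedded TP, whose subject is the students₄.
*the musicians₁* c-commands the anaphor but is outside its binding domain → cannot satisfy Principle A.
*the negotiators₂* c-commands the anaphor but is outside its binding domain → cannot satisfy Principle A.
*the dancers₃* c-commands the anaphor but is outside its binding domain → cannot satisfy Principle A.
*the students₄* c-commands the anaphor within its binding domain → licit binder.
*the candidates₅* does not c-command the anaphor → cannot bind it.

{4}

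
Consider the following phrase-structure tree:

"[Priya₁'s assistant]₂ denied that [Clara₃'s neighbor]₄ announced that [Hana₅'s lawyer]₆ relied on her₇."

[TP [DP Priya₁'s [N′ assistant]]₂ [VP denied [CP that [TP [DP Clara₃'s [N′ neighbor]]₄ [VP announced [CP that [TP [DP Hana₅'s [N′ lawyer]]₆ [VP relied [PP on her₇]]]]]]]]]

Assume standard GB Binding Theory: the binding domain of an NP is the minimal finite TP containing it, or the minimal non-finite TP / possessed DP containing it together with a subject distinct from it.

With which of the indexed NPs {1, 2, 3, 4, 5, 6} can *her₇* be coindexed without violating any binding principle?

{1, 2, 3, 4, 5}

*her* is a pronoun, so Principle B applies: it must be free in its binding domain.
Binding domain of *her₇*: the embedded TP, whose subject is [Hana₅'s lawyer]₆.
*Priya₁* and the pronoun do not c-command one another → neither Principle B nor Principle C is at stake; coindexation permitted.
*[Priya₁'s assistant]₂* c-commands the pronoun but from outside its binding domain, and is not c-commanded by it → coindexation permitted.
*Clara₃* and the pronoun do not c-command one another → neither Principle B nor Principle C is at stake; coindexation permitted.
*[Clara₃'s neighbor]₄* c-commands the pronoun but from outside its binding domain, and is not c-commanded by it → coindexation permitted.
*Hana₅* and the pronoun do not c-command one another → neither Principle B nor Principle C is at stake; coindexation permitted.
*[Hana₅'s lawyer]₆* c-commands the pronoun within its binding domain → coindexation would violate Principle B.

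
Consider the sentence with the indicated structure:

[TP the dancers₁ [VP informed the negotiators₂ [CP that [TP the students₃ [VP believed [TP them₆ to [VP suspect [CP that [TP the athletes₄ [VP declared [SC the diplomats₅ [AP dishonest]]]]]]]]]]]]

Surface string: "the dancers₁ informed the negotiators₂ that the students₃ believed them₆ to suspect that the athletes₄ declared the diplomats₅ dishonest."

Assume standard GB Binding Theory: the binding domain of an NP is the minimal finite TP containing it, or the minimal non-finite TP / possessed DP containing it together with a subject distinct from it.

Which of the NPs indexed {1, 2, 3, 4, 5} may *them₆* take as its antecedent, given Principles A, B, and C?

{1, 2}

*them* is a pronoun, so Principle B applies: it must be free in its binding domain.
Binding domain of *them₆*: the embedded TP, whose subject is the students₃.
*the dancers₁* c-commands the pronoun but from outside its binding domain, and is not c-commanded by it → coindexation permitted.
*the negotiators₂* c-commands the pronoun but from outside its binding domain, and is not c-commanded by it → coindexation permitted.
*the students₃* c-commands the pronoun within its binding domain → coindexation would violate Principle B.
*the athletes₄*: the pronoun c-commands this R-expression → coindexation would violate Principle C on *the athletes₄*.
*the diplomats₅*: the pronoun c-commands this R-expression → coindexation would violate Principle C on *the diplomats₅*.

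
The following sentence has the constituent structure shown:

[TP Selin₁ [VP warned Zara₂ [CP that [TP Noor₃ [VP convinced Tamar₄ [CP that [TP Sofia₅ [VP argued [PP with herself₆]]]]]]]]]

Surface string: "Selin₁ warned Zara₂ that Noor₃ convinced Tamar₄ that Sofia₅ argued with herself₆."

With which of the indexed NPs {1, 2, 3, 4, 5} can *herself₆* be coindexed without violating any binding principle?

{5}

*herself* is an anaphor, so Principle A applies: it must be bound in its binding domain.
Binding domain of *herself₆*: the embedded TP, whose subject is Sofia₅.
*Selin₁* c-commands the anaphor but is outside its binding domain → cannot satisfy Principle A.
*Zara₂* c-commands the anaphor but is outside its binding domain → cannot satisfy Principle A.
*Noor₃* c-commands the anaphor but is outside its binding domain → cannot satisfy Principle A.
*Tamar₄* c-commands the anaphor but is outside its binding domain → cannot satisfy Principle A.
*Sofia₅* c-commands the anaphor within its binding domain → licit binder.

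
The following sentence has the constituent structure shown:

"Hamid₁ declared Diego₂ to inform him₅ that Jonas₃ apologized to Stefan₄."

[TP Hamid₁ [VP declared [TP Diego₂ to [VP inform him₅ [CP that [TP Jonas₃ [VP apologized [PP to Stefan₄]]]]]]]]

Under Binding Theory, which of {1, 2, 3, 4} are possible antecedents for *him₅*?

{1}

*him* is a pronoun, so Principle B applies: it must be free in its binding domain.
Binding domain of *him₅*: the embedded TP, whose subject is Diego₂.
*Hamid₁* c-commands the pronoun but from outside its binding domain, and is not c-commanded by it → coindexation permitted.
*Diego₂* c-commands the pronoun within its binding domain → coindexation would violate Principle B.
*Jonas₃*: the pronoun c-commands this R-expression → coindexation would violate Principle C on *Jonas₃*.
*Stefan₄*: the pronoun c-commands this R-expression → coindexation would violate Principle C on *Stefan₄*.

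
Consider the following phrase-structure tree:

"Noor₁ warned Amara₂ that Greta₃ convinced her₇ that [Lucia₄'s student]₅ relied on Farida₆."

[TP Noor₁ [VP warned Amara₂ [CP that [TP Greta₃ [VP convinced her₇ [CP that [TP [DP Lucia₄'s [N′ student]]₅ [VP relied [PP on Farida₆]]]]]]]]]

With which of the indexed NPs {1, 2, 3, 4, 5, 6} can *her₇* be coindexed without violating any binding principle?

*her* is a pronoun, so Principle B applies: it must be free in its binding domain.
Binding domain of *her₇*: the embedded TP, whose subject is Greta₃.
*Noor₁* c-commands the pronoun but from outside its binding domain, and is not c-commanded by it → coindexation permitted.
*Amara₂* c-commands the pronoun but from outside its binding domain, and is not c-commanded by it → coindexation permitted.
*Greta₃* c-commands the pronoun within its binding domain → coindexation would violate Principle B.
*Lucia₄*: the pronoun c-commands this R-expression → coindexation would violate Principle C on *Lucia₄*.
*[Lucia₄'s student]₅*: the pronoun c-commands this R-expression → coindexation would violate Principle C on *[Lucia₄'s student]₅*.
*Farida₆*: the pronoun c-commands this R-expression → coindexation would violate Principle C on *Farida₆*.

{1, 2}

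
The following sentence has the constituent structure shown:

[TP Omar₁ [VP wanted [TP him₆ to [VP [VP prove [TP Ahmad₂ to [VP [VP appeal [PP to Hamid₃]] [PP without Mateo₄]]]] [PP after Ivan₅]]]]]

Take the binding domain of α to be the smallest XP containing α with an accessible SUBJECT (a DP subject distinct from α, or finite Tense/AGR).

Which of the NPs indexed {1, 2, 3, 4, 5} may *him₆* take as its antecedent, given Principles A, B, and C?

*him* is a pronoun, so Principle B applies: it must be free in its binding domain.
Binding domain of *him₆*: the matrix TP, whose subject is Omar₁.
*Omar₁* c-commands the pronoun within its binding domain → coindexation would violate Principle B.
*Ahmad₂*: the pronoun c-commands this R-expression → coindexation would violate Principle C on *Ahmad₂*.
*Hamid₃*: the pronoun c-commands this R-expression → coindexation would violate Principle C on *Hamid₃*.
*Mateo₄*: the pronoun c-commands this R-expression → coindexation would violate Principle C on *Mateo₄*.
*Ivan₅*: the pronoun c-commands this R-expression → coindexation would violate Principle C on *Ivan₅*.

none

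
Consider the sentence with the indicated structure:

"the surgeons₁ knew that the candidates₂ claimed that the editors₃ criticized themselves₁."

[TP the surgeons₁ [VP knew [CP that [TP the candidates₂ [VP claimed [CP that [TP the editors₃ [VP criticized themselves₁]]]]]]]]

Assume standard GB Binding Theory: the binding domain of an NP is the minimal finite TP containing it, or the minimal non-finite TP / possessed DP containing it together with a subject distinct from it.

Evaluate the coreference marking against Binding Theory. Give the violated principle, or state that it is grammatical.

Principle A

The two coindexed NPs are *the surgeons₁* and *themselves₁*.
*themselves₁* is an anaphor. Principle A requires it to be bound within its binding domain — the embedded TP, whose subject is the editors₃.
Within that domain it is c-commanded by *the editors₃*, which does not share its index.
*the surgeons₁* does c-command the anaphor, but from outside its binding domain.
The anaphor is unbound in its domain → Principle A violation.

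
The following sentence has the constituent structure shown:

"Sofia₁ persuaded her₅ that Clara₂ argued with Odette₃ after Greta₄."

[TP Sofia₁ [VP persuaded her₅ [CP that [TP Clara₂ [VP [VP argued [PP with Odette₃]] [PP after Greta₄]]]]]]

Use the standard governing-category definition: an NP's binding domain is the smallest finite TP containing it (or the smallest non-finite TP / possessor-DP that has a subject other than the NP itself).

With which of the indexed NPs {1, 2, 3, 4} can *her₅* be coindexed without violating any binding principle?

*her* is a pronoun, so Principle B applies: it must be free in its binding domain.
Binding domain of *her₅*: the matrix TP, whose subject is Sofia₁.
*Sofia₁* c-commands the pronoun within its binding domain → coindexation would violate Principle B.
*Clara₂*: the pronoun c-commands this R-expression → coindexation would violate Principle C on *Clara₂*.
*Odette₃*: the pronoun c-commands this R-expression → coindexation would violate Principle C on *Odette₃*.
*Greta₄*: the pronoun c-commands this R-expression → coindexation would violate Principle C on *Greta₄*.

none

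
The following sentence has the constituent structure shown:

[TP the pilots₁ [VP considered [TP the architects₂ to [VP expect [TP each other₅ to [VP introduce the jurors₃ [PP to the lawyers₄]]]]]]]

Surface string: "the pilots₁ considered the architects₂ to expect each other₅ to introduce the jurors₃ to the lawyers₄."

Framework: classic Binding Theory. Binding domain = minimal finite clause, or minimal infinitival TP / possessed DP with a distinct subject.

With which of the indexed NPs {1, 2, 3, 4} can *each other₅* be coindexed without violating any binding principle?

{2}

*each other* is an anaphor, so Principle A applies: it must be bound in its binding domain.
Binding domain of *each other₅*: the embedded TP, whose subject is the architects₂.
*the pilots₁* c-commands the anaphor but is outside its binding domain → cannot satisfy Principle A.
*the architects₂* c-commands the anaphor within its binding domain → licit binder.
*the jurors₃* does not c-command the anaphor → cannot bind it.
*the lawyers₄* does not c-command the anaphor → cannot bind it.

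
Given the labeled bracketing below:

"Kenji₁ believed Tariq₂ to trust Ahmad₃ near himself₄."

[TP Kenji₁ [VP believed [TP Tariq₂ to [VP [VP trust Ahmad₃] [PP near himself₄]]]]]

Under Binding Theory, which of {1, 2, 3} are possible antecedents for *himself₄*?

*himself* is an anaphor, so Principle A applies: it must be bound in its binding domain.
Binding domain of *himself₄*: the embedded TP, whose subject is Tariq₂.
*Kenji₁* c-commands the anaphor but is outside its binding domain → cannot satisfy Principle A.
*Tariq₂* c-commands the anaphor within its binding domain → licit binder.
*Ahmad₃* does not c-command the anaphor → cannot bind it.

{2}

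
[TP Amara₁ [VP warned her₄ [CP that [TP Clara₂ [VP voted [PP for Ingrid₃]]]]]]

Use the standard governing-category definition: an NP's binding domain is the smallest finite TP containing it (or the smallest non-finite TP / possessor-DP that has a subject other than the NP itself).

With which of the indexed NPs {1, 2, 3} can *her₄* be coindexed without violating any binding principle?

*her* is a pronoun, so Principle B applies: it must be free in its binding domain.
Binding domain of *her₄*: the matrix TP, whose subject is Amara₁.
*Amara₁* c-commands the pronoun within its binding domain → coindexation would violate Principle B.
*Clara₂*: the pronoun c-commands this R-expression → coindexation would violate Principle C on *Clara₂*.
*Ingrid₃*: the pronoun c-commands this R-expression → coindexation would violate Principle C on *Ingrid₃*.

none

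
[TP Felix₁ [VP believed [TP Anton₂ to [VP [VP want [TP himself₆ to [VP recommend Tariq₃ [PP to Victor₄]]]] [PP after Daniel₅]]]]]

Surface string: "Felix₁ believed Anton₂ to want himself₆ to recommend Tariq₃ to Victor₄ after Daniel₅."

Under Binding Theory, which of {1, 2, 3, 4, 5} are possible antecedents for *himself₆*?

{2}

*himself* is an anaphor, so Principle A applies: it must be bound in its binding domain.
Binding domain of *himself₆*: the embedded TP, whose subject is Anton₂.
*Felix₁* c-commands the anaphor but is outside its binding domain → cannot satisfy Principle A.
*Anton₂* c-commands the anaphor within its binding domain → licit binder.
*Tariq₃* does not c-command the anaphor → cannot bind it.
*Victor₄* does not c-command the anaphor → cannot bind it.
*Daniel₅* does not c-command the anaphor → cannot bind it.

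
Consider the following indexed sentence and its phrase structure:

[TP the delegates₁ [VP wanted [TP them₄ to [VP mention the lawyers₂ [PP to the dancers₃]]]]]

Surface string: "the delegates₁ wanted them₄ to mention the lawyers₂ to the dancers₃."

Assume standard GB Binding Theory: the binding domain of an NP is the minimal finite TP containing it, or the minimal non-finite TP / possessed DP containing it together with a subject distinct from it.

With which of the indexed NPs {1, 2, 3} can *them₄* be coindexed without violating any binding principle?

none

*them* is a pronoun, so Principle B applies: it must be free in its binding domain.
Binding domain of *them₄*: the matrix TP, whose subject is the delegates₁.
*the delegates₁* c-commands the pronoun within its binding domain → coindexation would violate Principle B.
*the lawyers₂*: the pronoun c-commands this R-expression → coindexation would violate Principle C on *the lawyers₂*.
*the dancers₃*: the pronoun c-commands this R-expression → coindexation would violate Principle C on *the dancers₃*.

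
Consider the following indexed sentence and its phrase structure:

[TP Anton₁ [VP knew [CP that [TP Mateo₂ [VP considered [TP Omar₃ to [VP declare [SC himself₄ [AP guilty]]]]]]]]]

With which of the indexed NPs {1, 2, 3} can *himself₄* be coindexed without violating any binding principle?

{3}

*himself* is an anaphor, so Principle A applies: it must be bound in its binding domain.
Binding domain of *himself₄*: the embedded TP, whose subject is Omar₃.
*Anton₁* c-commands the anaphor but is outside its binding domain → cannot satisfy Principle A.
*Mateo₂* c-commands the anaphor but is outside its binding domain → cannot satisfy Principle A.
*Omar₃* c-commands the anaphor within its binding domain → licit binder.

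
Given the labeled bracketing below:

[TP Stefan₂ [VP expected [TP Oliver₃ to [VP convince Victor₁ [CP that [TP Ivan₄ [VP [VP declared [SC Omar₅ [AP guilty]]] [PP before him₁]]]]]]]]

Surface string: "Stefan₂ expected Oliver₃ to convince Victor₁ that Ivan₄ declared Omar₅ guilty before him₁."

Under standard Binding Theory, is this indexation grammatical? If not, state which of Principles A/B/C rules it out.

grammatical

The two coindexed NPs are *Victor₁* and *him₁*.
*him₁* is a pronoun; its binding domain is the embedded TP, whose subject is Ivan₄. Within that domain it is c-commanded only by *Ivan₄*, which carries a different index — the pronoun is free locally, so Principle B holds.
*Victor₁* is an R-expression; *him₁* does not c-command it, and no other NP shares its index, so Principle C is satisfied.
All principles are respected.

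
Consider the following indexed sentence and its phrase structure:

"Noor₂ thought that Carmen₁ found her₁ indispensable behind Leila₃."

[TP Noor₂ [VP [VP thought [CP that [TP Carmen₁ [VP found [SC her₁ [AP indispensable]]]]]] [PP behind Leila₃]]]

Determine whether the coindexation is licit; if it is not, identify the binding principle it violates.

The two coindexed NPs are *Carmen₁* and *her₁*.
*her₁* is a pronoun. Its binding domain is the embedded TP, whose subject is Carmen₁.
*Carmen₁* c-commands it within that domain and carries the same index.
The pronoun is locally bound → Principle B violation.

Principle B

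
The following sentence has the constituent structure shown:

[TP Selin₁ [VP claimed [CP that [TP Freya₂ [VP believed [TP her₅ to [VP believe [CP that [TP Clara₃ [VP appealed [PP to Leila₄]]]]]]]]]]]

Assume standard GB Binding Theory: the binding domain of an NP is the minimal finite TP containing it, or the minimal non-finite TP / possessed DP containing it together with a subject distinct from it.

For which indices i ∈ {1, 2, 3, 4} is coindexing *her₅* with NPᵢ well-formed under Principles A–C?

*her* is a pronoun, so Principle B applies: it must be free in its binding domain.
Binding domain of *her₅*: the embedded TP, whose subject is Freya₂.
*Selin₁* c-commands the pronoun but from outside its binding domain, and is not c-commanded by it → coindexation permitted.
*Freya₂* c-commands the pronoun within its binding domain → coindexation would violate Principle B.
*Clara₃*: the pronoun c-commands this R-expression → coindexation would violate Principle C on *Clara₃*.
*Leila₄*: the pronoun c-commands this R-expression → coindexation would violate Principle C on *Leila₄*.

{1}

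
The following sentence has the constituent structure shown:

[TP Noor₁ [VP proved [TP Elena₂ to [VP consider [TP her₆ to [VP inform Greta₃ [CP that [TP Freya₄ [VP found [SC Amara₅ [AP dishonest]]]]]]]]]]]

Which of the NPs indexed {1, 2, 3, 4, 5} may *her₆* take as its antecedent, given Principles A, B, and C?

{1}

*her* is a pronoun, so Principle B applies: it must be free in its binding domain.
Binding domain of *her₆*: the embedded TP, whose subject is Elena₂.
*Noor₁* c-commands the pronoun but from outside its binding domain, and is not c-commanded by it → coindexation permitted.
*Elena₂* c-commands the pronoun within its binding domain → coindexation would violate Principle B.
*Greta₃*: the pronoun c-commands this R-expression → coindexation would violate Principle C on *Greta₃*.
*Freya₄*: the pronoun c-commands this R-expression → coindexation would violate Principle C on *Freya₄*.
*Amara₅*: the pronoun c-commands this R-expression → coindexation would violate Principle C on *Amara₅*.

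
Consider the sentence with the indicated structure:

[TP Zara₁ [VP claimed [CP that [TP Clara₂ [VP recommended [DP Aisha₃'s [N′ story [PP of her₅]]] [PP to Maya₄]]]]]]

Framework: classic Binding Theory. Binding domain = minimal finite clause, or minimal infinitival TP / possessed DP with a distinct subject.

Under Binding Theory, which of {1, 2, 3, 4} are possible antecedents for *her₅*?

*her* is a pronoun, so Principle B applies: it must be free in its binding domain.
Binding domain of *her₅*: the possessed DP, whose subject is Aisha₃.
*Zara₁* c-commands the pronoun but from outside its binding domain, and is not c-commanded by it → coindexation permitted.
*Clara₂* c-commands the pronoun but from outside its binding domain, and is not c-commanded by it → coindexation permitted.
*Aisha₃* c-commands the pronoun within its binding domain → coindexation would violate Principle B.
*Maya₄* and the pronoun do not c-command one another → neither Principle B nor Principle C is at stake; coindexation permitted.

{1, 2, 4}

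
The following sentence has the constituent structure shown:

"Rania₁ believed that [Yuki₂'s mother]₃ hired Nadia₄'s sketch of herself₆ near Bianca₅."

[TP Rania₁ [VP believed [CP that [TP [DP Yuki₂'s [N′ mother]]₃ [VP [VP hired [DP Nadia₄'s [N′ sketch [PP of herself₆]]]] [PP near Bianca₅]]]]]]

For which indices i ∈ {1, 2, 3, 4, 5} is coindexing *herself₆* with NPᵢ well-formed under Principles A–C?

{4}

*herself* is an anaphor, so Principle A applies: it must be bound in its binding domain.
Binding domain of *herself₆*: the possessed DP, whose subject is Nadia₄.
*Rania₁* c-commands the anaphor but is outside its binding domain → cannot satisfy Principle A.
*Yuki₂* does not c-command the anaphor → cannot bind it.
*[Yuki₂'s mother]₃* c-commands the anaphor but is outside its binding domain → cannot satisfy Principle A.
*Nadia₄* c-commands the anaphor within its binding domain → licit binder.
*Bianca₅* does not c-command the anaphor → cannot bind it.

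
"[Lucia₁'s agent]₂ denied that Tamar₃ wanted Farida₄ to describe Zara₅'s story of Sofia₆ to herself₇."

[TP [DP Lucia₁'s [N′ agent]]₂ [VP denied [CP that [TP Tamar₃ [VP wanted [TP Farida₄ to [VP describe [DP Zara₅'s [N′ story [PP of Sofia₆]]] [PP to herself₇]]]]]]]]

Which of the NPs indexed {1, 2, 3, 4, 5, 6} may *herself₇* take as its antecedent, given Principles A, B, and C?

*herself* is an anaphor, so Principle A applies: it must be bound in its binding domain.
Binding domain of *herself₇*: the embedded TP, whose subject is Farida₄.
*Lucia₁* does not c-command the anaphor → cannot bind it.
*[Lucia₁'s agent]₂* c-commands the anaphor but is outside its binding domain → cannot satisfy Principle A.
*Tamar₃* c-commands the anaphor but is outside its binding domain → cannot satisfy Principle A.
*Farida₄* c-commands the anaphor within its binding domain → licit binder.
*Zara₅* does not c-command the anaphor → cannot bind it.
*Sofia₆* does not c-command the anaphor → cannot bind it.

{4}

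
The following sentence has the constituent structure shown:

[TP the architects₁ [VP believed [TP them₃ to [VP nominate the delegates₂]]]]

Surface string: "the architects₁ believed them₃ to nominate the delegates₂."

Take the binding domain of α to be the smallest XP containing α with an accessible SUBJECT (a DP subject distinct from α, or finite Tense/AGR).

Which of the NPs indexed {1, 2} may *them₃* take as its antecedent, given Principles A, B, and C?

none

*them* is a pronoun, so Principle B applies: it must be free in its binding domain.
Binding domain of *them₃*: the matrix TP, whose subject is the architects₁.
*the architects₁* c-commands the pronoun within its binding domain → coindexation would violate Principle B.
*the delegates₂*: the pronoun c-commands this R-expression → coindexation would violate Principle C on *the delegates₂*.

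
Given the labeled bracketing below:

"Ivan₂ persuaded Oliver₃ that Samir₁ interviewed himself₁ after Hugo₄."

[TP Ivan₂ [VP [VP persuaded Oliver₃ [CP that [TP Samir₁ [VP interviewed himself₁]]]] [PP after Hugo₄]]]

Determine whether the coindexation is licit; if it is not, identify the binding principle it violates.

grammatical

The two coindexed NPs are *Samir₁* and *himself₁*.
*himself₁* is an anaphor; its binding domain is the embedded TP, whose subject is Samir₁. *Samir₁* c-commands it within that domain and shares its index, so Principle A is satisfied.
*Samir₁* is an R-expression; *himself₁* does not c-command it, and no other NP shares its index, so Principle C is satisfied.
All principles are respected.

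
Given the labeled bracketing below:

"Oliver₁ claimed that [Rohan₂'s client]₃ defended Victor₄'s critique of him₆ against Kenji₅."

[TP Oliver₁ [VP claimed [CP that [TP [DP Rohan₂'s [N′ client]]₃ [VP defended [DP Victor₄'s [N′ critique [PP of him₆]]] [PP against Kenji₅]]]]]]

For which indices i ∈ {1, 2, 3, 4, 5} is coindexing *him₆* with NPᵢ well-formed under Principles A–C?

*him* is a pronoun, so Principle B applies: it must be free in its binding domain.
Binding domain of *him₆*: the possessed DP, whose subject is Victor₄.
*Oliver₁* c-commands the pronoun but from outside its binding domain, and is not c-commanded by it → coindexation permitted.
*Rohan₂* and the pronoun do not c-command one another → neither Principle B nor Principle C is at stake; coindexation permitted.
*[Rohan₂'s client]₃* c-commands the pronoun but from outside its binding domain, and is not c-commanded by it → coindexation permitted.
*Victor₄* c-commands the pronoun within its binding domain → coindexation would violate Principle B.
*Kenji₅* and the pronoun do not c-command one another → neither Principle B nor Principle C is at stake; coindexation permitted.

{1, 2, 3, 5}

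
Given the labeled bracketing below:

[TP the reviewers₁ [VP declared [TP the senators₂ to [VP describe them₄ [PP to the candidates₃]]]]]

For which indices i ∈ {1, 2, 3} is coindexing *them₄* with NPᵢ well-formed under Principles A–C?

*them* is a pronoun, so Principle B applies: it must be free in its binding domain.
Binding domain of *them₄*: the embedded TP, whose subject is the senators₂.
*the reviewers₁* c-commands the pronoun but from outside its binding domain, and is not c-commanded by it → coindexation permitted.
*the senators₂* c-commands the pronoun within its binding domain → coindexation would violate Principle B.
*the candidates₃*: the pronoun c-commands this R-expression → coindexation would violate Principle C on *the candidates₃*.

{1}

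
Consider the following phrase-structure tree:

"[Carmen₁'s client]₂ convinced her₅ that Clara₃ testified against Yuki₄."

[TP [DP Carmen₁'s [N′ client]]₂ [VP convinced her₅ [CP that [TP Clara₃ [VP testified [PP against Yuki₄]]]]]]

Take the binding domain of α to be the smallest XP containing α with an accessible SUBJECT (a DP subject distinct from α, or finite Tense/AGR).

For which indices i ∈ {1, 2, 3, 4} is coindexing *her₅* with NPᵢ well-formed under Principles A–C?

{1}

*her* is a pronoun, so Principle B applies: it must be free in its binding domain.
Binding domain of *her₅*: the matrix TP, whose subject is [Carmen₁'s client]₂.
*Carmen₁* and the pronoun do not c-command one another → neither Principle B nor Principle C is at stake; coindexation permitted.
*[Carmen₁'s client]₂* c-commands the pronoun within its binding domain → coindexation would violate Principle B.
*Clara₃*: the pronoun c-commands this R-expression → coindexation would violate Principle C on *Clara₃*.
*Yuki₄*: the pronoun c-commands this R-expression → coindexation would violate Principle C on *Yuki₄*.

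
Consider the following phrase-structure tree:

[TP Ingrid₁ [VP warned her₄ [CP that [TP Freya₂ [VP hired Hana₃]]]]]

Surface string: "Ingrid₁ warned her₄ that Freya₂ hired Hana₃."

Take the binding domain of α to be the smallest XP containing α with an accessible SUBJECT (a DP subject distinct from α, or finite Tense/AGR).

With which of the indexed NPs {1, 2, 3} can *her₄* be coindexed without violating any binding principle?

*her* is a pronoun, so Principle B applies: it must be free in its binding domain.
Binding domain of *her₄*: the matrix TP, whose subject is Ingrid₁.
*Ingrid₁* c-commands the pronoun within its binding domain → coindexation would violate Principle B.
*Freya₂*: the pronoun c-commands this R-expression → coindexation would violate Principle C on *Freya₂*.
*Hana₃*: the pronoun c-commands this R-expression → coindexation would violate Principle C on *Hana₃*.

none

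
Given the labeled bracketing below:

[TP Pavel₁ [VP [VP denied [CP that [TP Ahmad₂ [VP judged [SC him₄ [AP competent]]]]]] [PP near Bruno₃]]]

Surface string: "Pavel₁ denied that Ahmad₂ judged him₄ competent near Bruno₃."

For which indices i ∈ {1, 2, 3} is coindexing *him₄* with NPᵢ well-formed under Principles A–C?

{1, 3}

*him* is a pronoun, so Principle B applies: it must be free in its binding domain.
Binding domain of *him₄*: the embedded TP, whose subject is Ahmad₂.
*Pavel₁* c-commands the pronoun but from outside its binding domain, and is not c-commanded by it → coindexation permitted.
*Ahmad₂* c-commands the pronoun within its binding domain → coindexation would violate Principle B.
*Bruno₃* and the pronoun do not c-command one another → neither Principle B nor Principle C is at stake; coindexation permitted.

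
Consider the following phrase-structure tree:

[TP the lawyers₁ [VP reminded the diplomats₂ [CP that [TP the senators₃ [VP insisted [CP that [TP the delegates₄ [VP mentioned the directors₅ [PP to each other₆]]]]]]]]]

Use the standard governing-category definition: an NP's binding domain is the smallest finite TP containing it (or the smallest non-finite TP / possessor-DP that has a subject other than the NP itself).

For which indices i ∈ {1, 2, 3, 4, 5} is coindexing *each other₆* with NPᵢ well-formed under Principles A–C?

*each other* is an anaphor, so Principle A applies: it must be bound in its binding domain.
Binding domain of *each other₆*: the embedded TP, whose subject is the delegates₄.
*the lawyers₁* c-commands the anaphor but is outside its binding domain → cannot satisfy Principle A.
*the diplomats₂* c-commands the anaphor but is outside its binding domain → cannot satisfy Principle A.
*the senators₃* c-commands the anaphor but is outside its binding domain → cannot satisfy Principle A.
*the delegates₄* c-commands the anaphor within its binding domain → licit binder.
*the directors₅* c-commands the anaphor within its binding domain → licit binder.

{4, 5}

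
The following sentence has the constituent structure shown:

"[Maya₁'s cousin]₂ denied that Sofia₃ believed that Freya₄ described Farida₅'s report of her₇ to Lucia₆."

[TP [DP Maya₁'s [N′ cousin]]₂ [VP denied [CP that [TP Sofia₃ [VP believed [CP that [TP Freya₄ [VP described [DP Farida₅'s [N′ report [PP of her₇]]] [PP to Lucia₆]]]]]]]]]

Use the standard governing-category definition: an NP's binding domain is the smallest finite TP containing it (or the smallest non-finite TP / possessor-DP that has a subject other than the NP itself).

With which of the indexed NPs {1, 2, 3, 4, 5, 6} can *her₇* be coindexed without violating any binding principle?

*her* is a pronoun, so Principle B applies: it must be free in its binding domain.
Binding domain of *her₇*: the possessed DP, whose subject is Farida₅.
*Maya₁* and the pronoun do not c-command one another → neither Principle B nor Principle C is at stake; coindexation permitted.
*[Maya₁'s cousin]₂* c-commands the pronoun but from outside its binding domain, and is not c-commanded by it → coindexation permitted.
*Sofia₃* c-commands the pronoun but from outside its binding domain, and is not c-commanded by it → coindexation permitted.
*Freya₄* c-commands the pronoun but from outside its binding domain, and is not c-commanded by it → coindexation permitted.
*Farida₅* c-commands the pronoun within its binding domain → coindexation would violate Principle B.
*Lucia₆* and the pronoun do not c-command one another → neither Principle B nor Principle C is at stake; coindexation permitted.

{1, 2, 3, 4, 6}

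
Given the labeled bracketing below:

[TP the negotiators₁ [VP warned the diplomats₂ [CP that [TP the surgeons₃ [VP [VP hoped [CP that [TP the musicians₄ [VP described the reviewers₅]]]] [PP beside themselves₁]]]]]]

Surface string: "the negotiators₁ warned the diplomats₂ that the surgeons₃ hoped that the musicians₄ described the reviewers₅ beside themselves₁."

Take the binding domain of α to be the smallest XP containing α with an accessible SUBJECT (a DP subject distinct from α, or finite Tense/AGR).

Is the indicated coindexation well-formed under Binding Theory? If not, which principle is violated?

Principle A

The two coindexed NPs are *the negotiators₁* and *themselves₁*.
*themselves₁* is an anaphor. Principle A requires it to be bound within its binding domain — the embedded TP, whose subject is the surgeons₃.
Within that domain it is c-commanded by *the surgeons₃*, which does not share its index.
*the negotiators₁* does c-command the anaphor, but from outside its binding domain.
The anaphor is unbound in its domain → Principle A violation.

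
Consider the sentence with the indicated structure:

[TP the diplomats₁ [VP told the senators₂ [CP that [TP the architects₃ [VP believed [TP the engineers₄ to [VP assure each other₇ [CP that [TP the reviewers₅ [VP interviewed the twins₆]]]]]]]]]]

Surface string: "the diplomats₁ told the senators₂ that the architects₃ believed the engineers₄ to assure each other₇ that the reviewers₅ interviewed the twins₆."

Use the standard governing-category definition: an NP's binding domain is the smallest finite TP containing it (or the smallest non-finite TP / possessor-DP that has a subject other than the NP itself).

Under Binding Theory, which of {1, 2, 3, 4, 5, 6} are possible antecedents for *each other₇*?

*each other* is an anaphor, so Principle A applies: it must be bound in its binding domain.
Binding domain of *each other₇*: the embedded TP, whose subject is the engineers₄.
*the diplomats₁* c-commands the anaphor but is outside its binding domain → cannot satisfy Principle A.
*the senators₂* c-commands the anaphor but is outside its binding domain → cannot satisfy Principle A.
*the architects₃* c-commands the anaphor but is outside its binding domain → cannot satisfy Principle A.
*the engineers₄* c-commands the anaphor within its binding domain → licit binder.
*the reviewers₅* does not c-command the anaphor → cannot bind it.
*the twins₆* does not c-command the anaphor → cannot bind it.

{4}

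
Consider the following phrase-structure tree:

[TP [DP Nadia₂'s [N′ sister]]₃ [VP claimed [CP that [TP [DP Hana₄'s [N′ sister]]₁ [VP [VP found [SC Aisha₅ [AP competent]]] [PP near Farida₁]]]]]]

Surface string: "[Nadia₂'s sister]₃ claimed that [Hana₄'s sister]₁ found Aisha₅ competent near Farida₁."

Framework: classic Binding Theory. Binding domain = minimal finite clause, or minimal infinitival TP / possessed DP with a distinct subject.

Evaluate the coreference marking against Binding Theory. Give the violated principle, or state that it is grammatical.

The two coindexed NPs are *[Hana₄'s sister]₁* and *Farida₁*.
*Farida₁* is an R-expression. Principle C requires it to be free everywhere.
*[Hana₄'s sister]₁* c-commands it and carries the same index.
The R-expression is bound → Principle C violation.

Principle C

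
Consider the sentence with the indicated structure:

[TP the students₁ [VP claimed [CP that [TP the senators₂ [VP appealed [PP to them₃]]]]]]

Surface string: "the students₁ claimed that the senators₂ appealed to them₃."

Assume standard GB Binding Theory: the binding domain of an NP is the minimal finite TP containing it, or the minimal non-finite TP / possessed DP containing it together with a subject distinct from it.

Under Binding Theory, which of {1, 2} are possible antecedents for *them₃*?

{1}

*them* is a pronoun, so Principle B applies: it must be free in its binding domain.
Binding domain of *them₃*: the embedded TP, whose subject is the senators₂.
*the students₁* c-commands the pronoun but from outside its binding domain, and is not c-commanded by it → coindexation permitted.
*the senators₂* c-commands the pronoun within its binding domain → coindexation would violate Principle B.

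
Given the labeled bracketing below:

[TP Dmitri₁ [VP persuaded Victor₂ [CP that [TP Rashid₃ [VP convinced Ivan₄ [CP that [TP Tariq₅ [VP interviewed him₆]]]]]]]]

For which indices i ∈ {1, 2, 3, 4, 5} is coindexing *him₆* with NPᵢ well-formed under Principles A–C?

*him* is a pronoun, so Principle B applies: it must be free in its binding domain.
Binding domain of *him₆*: the embedded TP, whose subject is Tariq₅.
*Dmitri₁* c-commands the pronoun but from outside its binding domain, and is not c-commanded by it → coindexation permitted.
*Victor₂* c-commands the pronoun but from outside its binding domain, and is not c-commanded by it → coindexation permitted.
*Rashid₃* c-commands the pronoun but from outside its binding domain, and is not c-commanded by it → coindexation permitted.
*Ivan₄* c-commands the pronoun but from outside its binding domain, and is not c-commanded by it → coindexation permitted.
*Tariq₅* c-commands the pronoun within its binding domain → coindexation would violate Principle B.

{1, 2, 3, 4}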